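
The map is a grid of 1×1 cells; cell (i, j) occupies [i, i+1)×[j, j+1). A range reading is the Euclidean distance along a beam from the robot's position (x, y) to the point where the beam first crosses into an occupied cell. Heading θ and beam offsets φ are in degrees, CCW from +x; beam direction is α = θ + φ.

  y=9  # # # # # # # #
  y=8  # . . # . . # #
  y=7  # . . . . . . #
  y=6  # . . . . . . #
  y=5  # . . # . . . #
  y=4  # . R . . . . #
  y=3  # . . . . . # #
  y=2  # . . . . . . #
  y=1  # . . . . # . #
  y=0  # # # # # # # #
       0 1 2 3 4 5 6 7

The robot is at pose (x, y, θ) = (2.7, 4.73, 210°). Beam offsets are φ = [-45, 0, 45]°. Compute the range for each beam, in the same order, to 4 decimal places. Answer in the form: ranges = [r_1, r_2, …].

beam 1: φ=-45°, α=165°
  d=(-0.9659,0.2588)  start (2,4)  tX=0.7247 tY=1.0432  stride 1/|dx|=1.0353 1/|dy|=3.8637
    cross x-line → (1,4), t=0.7247
    cross y-line → (1,5), t=1.0432
    cross x-line → (0,5), t=1.7600 (wall)
  → r_1 = 1.7600
beam 2: φ=0°, α=210°
  d=(-0.8660,-0.5000)  start (2,4)  tX=0.8083 tY=1.4600  stride 1/|dx|=1.1547 1/|dy|=2.0000
    cross x-line → (1,4), t=0.8083
    cross y-line → (1,3), t=1.4600
    cross x-line → (0,3), t=1.9630 (wall)
  → r_2 = 1.9630
beam 3: φ=45°, α=255°
  d=(-0.2588,-0.9659)  start (2,4)  tX=2.7046 tY=0.7558  stride 1/|dx|=3.8637 1/|dy|=1.0353
    cross y-line → (2,3), t=0.7558
    cross y-line → (2,2), t=1.7910
    cross x-line → (1,2), t=2.7046
    cross y-line → (1,1), t=2.8263
    cross y-line → (1,0), t=3.8616 (wall)
  → r_3 = 3.8616

ranges = [1.7600, 1.9630, 3.8616]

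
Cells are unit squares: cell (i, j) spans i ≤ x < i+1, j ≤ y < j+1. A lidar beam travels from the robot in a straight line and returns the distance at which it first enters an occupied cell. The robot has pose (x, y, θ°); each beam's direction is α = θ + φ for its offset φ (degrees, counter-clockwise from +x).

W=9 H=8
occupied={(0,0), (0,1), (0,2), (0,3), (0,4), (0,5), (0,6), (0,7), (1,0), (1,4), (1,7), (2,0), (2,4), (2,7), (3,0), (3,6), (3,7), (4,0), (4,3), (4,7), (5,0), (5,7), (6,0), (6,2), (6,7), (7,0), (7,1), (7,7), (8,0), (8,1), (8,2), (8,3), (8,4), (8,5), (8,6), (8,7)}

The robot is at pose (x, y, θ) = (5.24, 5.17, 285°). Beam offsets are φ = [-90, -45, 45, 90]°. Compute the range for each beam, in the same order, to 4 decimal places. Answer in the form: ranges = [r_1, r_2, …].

beam 1: φ=-90°, α=195°
  d=(-0.9659,-0.2588)  start (5,5)  tX=0.2485 tY=0.6568  stride 1/|dx|=1.0353 1/|dy|=3.8637
    cross x-line → (4,5), t=0.2485
    cross y-line → (4,4), t=0.6568
    cross x-line → (3,4), t=1.2837
    cross x-line → (2,4), t=2.3190 (wall)
  → r_1 = 2.3190
beam 2: φ=-45°, α=240°
  d=(-0.5000,-0.8660)  start (5,5)  tX=0.4800 tY=0.1963  stride 1/|dx|=2.0000 1/|dy|=1.1547
    cross y-line → (5,4), t=0.1963
    cross x-line → (4,4), t=0.4800
    cross y-line → (4,3), t=1.3510 (wall)
  → r_2 = 1.3510
beam 3: φ=45°, α=330°
  d=(0.8660,-0.5000)  start (5,5)  tX=0.8776 tY=0.3400  stride 1/|dx|=1.1547 1/|dy|=2.0000
    cross y-line → (5,4), t=0.3400
    cross x-line → (6,4), t=0.8776
    cross x-line → (7,4), t=2.0323
    cross y-line → (7,3), t=2.3400
    cross x-line → (8,3), t=3.1870 (wall)
  → r_3 = 3.1870
beam 4: φ=90°, α=15°
  d=(0.9659,0.2588)  start (5,5)  tX=0.7868 tY=3.2069  stride 1/|dx|=1.0353 1/|dy|=3.8637
    cross x-line → (6,5), t=0.7868
    cross x-line → (7,5), t=1.8221
    cross x-line → (8,5), t=2.8574 (wall)
  → r_4 = 2.8574

ranges = [2.3190, 1.3510, 3.1870, 2.8574]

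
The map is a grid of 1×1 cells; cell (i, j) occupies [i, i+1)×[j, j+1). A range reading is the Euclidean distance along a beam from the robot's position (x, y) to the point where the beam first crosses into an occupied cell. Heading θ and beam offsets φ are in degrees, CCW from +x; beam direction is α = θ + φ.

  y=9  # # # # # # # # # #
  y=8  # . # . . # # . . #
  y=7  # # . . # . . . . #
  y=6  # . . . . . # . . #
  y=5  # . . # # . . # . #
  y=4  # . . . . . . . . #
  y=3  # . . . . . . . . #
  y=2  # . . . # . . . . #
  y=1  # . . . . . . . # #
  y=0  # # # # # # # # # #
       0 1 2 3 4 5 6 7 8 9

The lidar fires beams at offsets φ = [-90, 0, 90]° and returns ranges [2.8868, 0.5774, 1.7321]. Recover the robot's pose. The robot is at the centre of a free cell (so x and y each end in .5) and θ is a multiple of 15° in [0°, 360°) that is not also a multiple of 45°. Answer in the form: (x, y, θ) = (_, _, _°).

Candidates: 53 free-cell centres × 16 headings = 848 poses. Raycast each; keep the one whose scan matches to 4 dp.
  (8.5, 3.5, 120°): beam 1 = 0.5774 ≠ 2.8868 ✗
  (7.5, 2.5, 240°): beam 1 = 5.0000 ≠ 2.8868 ✗
  (2.5, 7.5, 345°): beam 1 = 5.7956 ≠ 2.8868 ✗
  (5.5, 7.5, 150°): beam 1 = 0.5774 ≠ 2.8868 ✗
  (2.5, 3.5, 75°): beam 1 = 1.9319 ≠ 2.8868 ✗
  …
  (5.5, 2.5, 210°): r_1=2.8868, r_2=0.5774, r_3=1.7321 — all match ✓
Unique over the lattice → pose = (5.5, 2.5, 210°).

(x, y, θ) = (5.5, 2.5, 210°)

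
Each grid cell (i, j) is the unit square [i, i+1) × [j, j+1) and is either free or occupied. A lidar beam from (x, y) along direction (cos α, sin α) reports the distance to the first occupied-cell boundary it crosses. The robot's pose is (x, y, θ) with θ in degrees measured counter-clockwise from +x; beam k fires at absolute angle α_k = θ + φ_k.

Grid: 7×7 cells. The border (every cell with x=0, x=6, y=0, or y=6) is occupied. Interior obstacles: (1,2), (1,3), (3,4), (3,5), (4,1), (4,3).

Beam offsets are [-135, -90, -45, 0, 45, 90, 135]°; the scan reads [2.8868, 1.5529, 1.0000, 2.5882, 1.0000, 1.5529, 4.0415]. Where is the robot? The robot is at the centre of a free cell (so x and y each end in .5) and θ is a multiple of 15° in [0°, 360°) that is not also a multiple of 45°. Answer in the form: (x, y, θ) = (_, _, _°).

The pose lattice has 19·16 = 304 candidates. Test each by forward raycasting.
  (2.5, 2.5, 240°): beam 1 = 3.6235 ≠ 2.8868 ✗
  (3.5, 2.5, 60°): beam 1 = 1.5529 ≠ 2.8868 ✗
  (5.5, 1.5, 15°): beam 1 = 0.5774 ≠ 2.8868 ✗
  (2.5, 2.5, 30°): beam 1 = 1.5529 ≠ 2.8868 ✗
  …
  (3.5, 2.5, 345°): r_1=2.8868, r_2=1.5529, r_3=1.0000, r_4=2.5882, r_5=1.0000, r_6=1.5529, r_7=4.0415 — all match ✓
Only this pose fits every beam.

(x, y, θ) = (3.5, 2.5, 345°)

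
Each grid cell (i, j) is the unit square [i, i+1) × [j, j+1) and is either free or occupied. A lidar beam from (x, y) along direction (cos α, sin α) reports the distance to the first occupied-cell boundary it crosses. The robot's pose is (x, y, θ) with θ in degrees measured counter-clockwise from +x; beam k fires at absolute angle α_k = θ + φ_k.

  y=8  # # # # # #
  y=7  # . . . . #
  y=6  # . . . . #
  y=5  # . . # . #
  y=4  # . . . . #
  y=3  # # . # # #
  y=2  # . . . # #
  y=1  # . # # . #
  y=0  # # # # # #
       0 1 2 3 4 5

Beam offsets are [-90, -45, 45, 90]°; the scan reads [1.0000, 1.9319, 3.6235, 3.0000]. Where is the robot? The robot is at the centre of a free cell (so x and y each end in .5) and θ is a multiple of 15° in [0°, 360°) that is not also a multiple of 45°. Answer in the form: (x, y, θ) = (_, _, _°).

Enumerate (i+0.5, j+0.5, θ) over the 21 free cells and 16 admissible headings. For each, cast all 4 beams and compare to the given ranges.
  (1.5, 4.5, 150°): beam 1 = 4.0415 ≠ 1.0000 ✗
  (4.5, 5.5, 30°): beam 2 = 0.5176 ≠ 1.9319 ✗
  (4.5, 4.5, 330°): beam 1 = 0.5774 ≠ 1.0000 ✗
  …
  (2.5, 4.5, 30°): r_1=1.0000, r_2=1.9319, r_3=3.6235, r_4=3.0000 — all match ✓
No second candidate reproduces the full scan.

(x, y, θ) = (2.5, 4.5, 30°)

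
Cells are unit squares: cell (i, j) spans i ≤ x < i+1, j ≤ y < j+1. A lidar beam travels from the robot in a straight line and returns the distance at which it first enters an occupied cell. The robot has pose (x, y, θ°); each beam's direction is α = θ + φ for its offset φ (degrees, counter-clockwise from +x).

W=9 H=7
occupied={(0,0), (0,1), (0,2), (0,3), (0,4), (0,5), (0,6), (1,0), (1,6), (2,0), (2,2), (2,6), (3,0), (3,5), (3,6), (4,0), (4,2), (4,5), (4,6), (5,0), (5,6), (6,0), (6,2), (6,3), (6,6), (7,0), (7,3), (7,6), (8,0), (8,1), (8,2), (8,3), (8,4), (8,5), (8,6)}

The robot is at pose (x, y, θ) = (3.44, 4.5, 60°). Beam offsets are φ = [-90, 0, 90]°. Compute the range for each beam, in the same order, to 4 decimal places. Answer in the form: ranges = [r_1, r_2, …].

ranges = [2.9560, 0.5774, 2.8175]

beam 1: φ=-90°, α=330°
  cosα=0.8660 sinα=-0.5000 | (3,4) | tMaxX 0.6466 tMaxY 1.0000 | tΔX 1.1547 tΔY 2.0000
    t=0.6466 [x] (4,4)
    t=1.0000 [y] (4,3)
    t=1.8013 [x] (5,3)
    t=2.9560 [x] (6,3) — stop
  → r_1 = 2.9560
beam 2: φ=0°, α=60°
  cosα=0.5000 sinα=0.8660 | (3,4) | tMaxX 1.1200 tMaxY 0.5774 | tΔX 2.0000 tΔY 1.1547
    t=0.5774 [y] (3,5) — stop
  → r_2 = 0.5774
beam 3: φ=90°, α=150°
  cosα=-0.8660 sinα=0.5000 | (3,4) | tMaxX 0.5081 tMaxY 1.0000 | tΔX 1.1547 tΔY 2.0000
    t=0.5081 [x] (2,4)
    t=1.0000 [y] (2,5)
    t=1.6628 [x] (1,5)
    t=2.8175 [x] (0,5) — stop
  → r_3 = 2.8175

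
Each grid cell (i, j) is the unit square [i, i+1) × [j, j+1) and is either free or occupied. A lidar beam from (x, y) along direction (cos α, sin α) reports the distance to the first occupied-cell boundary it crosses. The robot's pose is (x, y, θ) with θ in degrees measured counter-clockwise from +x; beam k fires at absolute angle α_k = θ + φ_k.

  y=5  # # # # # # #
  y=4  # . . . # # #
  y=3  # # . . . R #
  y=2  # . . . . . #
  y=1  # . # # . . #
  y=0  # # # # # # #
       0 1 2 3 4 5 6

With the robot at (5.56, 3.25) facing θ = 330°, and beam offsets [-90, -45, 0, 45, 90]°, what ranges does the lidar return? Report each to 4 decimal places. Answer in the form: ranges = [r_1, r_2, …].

ranges = [2.5981, 1.7000, 0.5081, 0.4555, 0.8660]

beam 1: φ=-90°, α=240°
  direction (-0.5000, -0.8660); cell (5,3); t to first gridline: x 1.1200, y 0.2887 (then +2.0000 / +1.1547)
    (5,2) via y @ 0.2887
    (4,2) via x @ 1.1200
    (4,1) via y @ 1.4434
    (4,0) via y @ 2.5981  # hit
  → r_1 = 2.5981
beam 2: φ=-45°, α=285°
  direction (0.2588, -0.9659); cell (5,3); t to first gridline: x 1.7000, y 0.2588 (then +3.8637 / +1.0353)
    (5,2) via y @ 0.2588
    (5,1) via y @ 1.2941
    (6,1) via x @ 1.7000  # hit
  → r_2 = 1.7000
beam 3: φ=0°, α=330°
  direction (0.8660, -0.5000); cell (5,3); t to first gridline: x 0.5081, y 0.5000 (then +1.1547 / +2.0000)
    (5,2) via y @ 0.5000
    (6,2) via x @ 0.5081  # hit
  → r_3 = 0.5081
beam 4: φ=45°, α=15°
  direction (0.9659, 0.2588); cell (5,3); t to first gridline: x 0.4555, y 2.8978 (then +1.0353 / +3.8637)
    (6,3) via x @ 0.4555  # hit
  → r_4 = 0.4555
beam 5: φ=90°, α=60°
  direction (0.5000, 0.8660); cell (5,3); t to first gridline: x 0.8800, y 0.8660 (then +2.0000 / +1.1547)
    (5,4) via y @ 0.8660  # hit
  → r_5 = 0.8660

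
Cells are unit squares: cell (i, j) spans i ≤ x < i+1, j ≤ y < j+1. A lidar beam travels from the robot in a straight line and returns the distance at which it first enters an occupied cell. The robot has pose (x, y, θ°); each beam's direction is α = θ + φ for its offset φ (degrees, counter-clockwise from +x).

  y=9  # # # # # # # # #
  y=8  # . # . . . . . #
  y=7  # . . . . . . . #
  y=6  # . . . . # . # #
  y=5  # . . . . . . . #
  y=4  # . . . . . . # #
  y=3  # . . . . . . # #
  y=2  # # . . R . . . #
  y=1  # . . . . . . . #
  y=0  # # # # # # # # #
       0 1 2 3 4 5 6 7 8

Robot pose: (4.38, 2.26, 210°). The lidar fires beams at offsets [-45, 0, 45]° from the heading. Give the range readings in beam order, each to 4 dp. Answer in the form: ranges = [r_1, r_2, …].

beam 1: φ=-45°, α=165°
  d=(-0.9659,0.2588)  start (4,2)  tX=0.3934 tY=2.8591  stride 1/|dx|=1.0353 1/|dy|=3.8637
    cross x-line → (3,2), t=0.3934
    cross x-line → (2,2), t=1.4287
    cross x-line → (1,2), t=2.4640 (wall)
  → r_1 = 2.4640
beam 2: φ=0°, α=210°
  d=(-0.8660,-0.5000)  start (4,2)  tX=0.4388 tY=0.5200  stride 1/|dx|=1.1547 1/|dy|=2.0000
    cross x-line → (3,2), t=0.4388
    cross y-line → (3,1), t=0.5200
    cross x-line → (2,1), t=1.5935
    cross y-line → (2,0), t=2.5200 (wall)
  → r_2 = 2.5200
beam 3: φ=45°, α=255°
  d=(-0.2588,-0.9659)  start (4,2)  tX=1.4682 tY=0.2692  stride 1/|dx|=3.8637 1/|dy|=1.0353
    cross y-line → (4,1), t=0.2692
    cross y-line → (4,0), t=1.3044 (wall)
  → r_3 = 1.3044

ranges = [2.4640, 2.5200, 1.3044]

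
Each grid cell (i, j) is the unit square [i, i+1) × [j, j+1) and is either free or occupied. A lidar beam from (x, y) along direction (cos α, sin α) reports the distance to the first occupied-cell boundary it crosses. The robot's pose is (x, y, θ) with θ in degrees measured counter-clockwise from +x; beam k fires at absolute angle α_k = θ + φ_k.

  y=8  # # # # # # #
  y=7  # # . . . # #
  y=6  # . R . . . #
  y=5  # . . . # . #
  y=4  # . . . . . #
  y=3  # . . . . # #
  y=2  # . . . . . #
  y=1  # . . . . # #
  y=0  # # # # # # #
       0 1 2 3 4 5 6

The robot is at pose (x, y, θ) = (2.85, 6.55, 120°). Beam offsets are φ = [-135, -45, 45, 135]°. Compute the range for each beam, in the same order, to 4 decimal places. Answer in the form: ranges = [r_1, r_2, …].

ranges = [2.1250, 1.5012, 1.7387, 5.7458]

beam 1: φ=-135°, α=345°
  d=(0.9659,-0.2588)  start (2,6)  tX=0.1553 tY=2.1250  stride 1/|dx|=1.0353 1/|dy|=3.8637
    cross x-line → (3,6), t=0.1553
    cross x-line → (4,6), t=1.1906
    cross y-line → (4,5), t=2.1250 (wall)
  → r_1 = 2.1250
beam 2: φ=-45°, α=75°
  d=(0.2588,0.9659)  start (2,6)  tX=0.5796 tY=0.4659  stride 1/|dx|=3.8637 1/|dy|=1.0353
    cross y-line → (2,7), t=0.4659
    cross x-line → (3,7), t=0.5796
    cross y-line → (3,8), t=1.5012 (wall)
  → r_2 = 1.5012
beam 3: φ=45°, α=165°
  d=(-0.9659,0.2588)  start (2,6)  tX=0.8800 tY=1.7387  stride 1/|dx|=1.0353 1/|dy|=3.8637
    cross x-line → (1,6), t=0.8800
    cross y-line → (1,7), t=1.7387 (wall)
  → r_3 = 1.7387
beam 4: φ=135°, α=255°
  d=(-0.2588,-0.9659)  start (2,6)  tX=3.2841 tY=0.5694  stride 1/|dx|=3.8637 1/|dy|=1.0353
    cross y-line → (2,5), t=0.5694
    cross y-line → (2,4), t=1.6047
    cross y-line → (2,3), t=2.6400
    cross x-line → (1,3), t=3.2841
    cross y-line → (1,2), t=3.6752
    cross y-line → (1,1), t=4.7105
    cross y-line → (1,0), t=5.7458 (wall)
  → r_4 = 5.7458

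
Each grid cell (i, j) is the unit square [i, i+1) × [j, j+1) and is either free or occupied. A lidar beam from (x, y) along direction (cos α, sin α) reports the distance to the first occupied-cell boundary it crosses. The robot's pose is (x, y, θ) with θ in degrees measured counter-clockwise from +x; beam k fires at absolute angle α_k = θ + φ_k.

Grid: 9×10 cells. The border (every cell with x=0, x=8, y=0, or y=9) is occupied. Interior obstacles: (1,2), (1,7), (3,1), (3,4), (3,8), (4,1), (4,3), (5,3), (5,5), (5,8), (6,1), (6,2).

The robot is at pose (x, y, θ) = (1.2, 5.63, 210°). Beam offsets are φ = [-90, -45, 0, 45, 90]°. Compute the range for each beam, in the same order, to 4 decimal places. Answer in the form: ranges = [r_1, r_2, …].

beam 1: φ=-90°, α=120°
  cosα=-0.5000 sinα=0.8660 | (1,5) | tMaxX 0.4000 tMaxY 0.4272 | tΔX 2.0000 tΔY 1.1547
    t=0.4000 [x] (0,5) — stop
  → r_1 = 0.4000
beam 2: φ=-45°, α=165°
  cosα=-0.9659 sinα=0.2588 | (1,5) | tMaxX 0.2071 tMaxY 1.4296 | tΔX 1.0353 tΔY 3.8637
    t=0.2071 [x] (0,5) — stop
  → r_2 = 0.2071
beam 3: φ=0°, α=210°
  cosα=-0.8660 sinα=-0.5000 | (1,5) | tMaxX 0.2309 tMaxY 1.2600 | tΔX 1.1547 tΔY 2.0000
    t=0.2309 [x] (0,5) — stop
  → r_3 = 0.2309
beam 4: φ=45°, α=255°
  cosα=-0.2588 sinα=-0.9659 | (1,5) | tMaxX 0.7727 tMaxY 0.6522 | tΔX 3.8637 tΔY 1.0353
    t=0.6522 [y] (1,4)
    t=0.7727 [x] (0,4) — stop
  → r_4 = 0.7727
beam 5: φ=90°, α=300°
  cosα=0.5000 sinα=-0.8660 | (1,5) | tMaxX 1.6000 tMaxY 0.7275 | tΔX 2.0000 tΔY 1.1547
    t=0.7275 [y] (1,4)
    t=1.6000 [x] (2,4)
    t=1.8822 [y] (2,3)
    t=3.0369 [y] (2,2)
    t=3.6000 [x] (3,2)
    t=4.1916 [y] (3,1) — stop
  → r_5 = 4.1916

ranges = [0.4000, 0.2071, 0.2309, 0.7727, 4.1916]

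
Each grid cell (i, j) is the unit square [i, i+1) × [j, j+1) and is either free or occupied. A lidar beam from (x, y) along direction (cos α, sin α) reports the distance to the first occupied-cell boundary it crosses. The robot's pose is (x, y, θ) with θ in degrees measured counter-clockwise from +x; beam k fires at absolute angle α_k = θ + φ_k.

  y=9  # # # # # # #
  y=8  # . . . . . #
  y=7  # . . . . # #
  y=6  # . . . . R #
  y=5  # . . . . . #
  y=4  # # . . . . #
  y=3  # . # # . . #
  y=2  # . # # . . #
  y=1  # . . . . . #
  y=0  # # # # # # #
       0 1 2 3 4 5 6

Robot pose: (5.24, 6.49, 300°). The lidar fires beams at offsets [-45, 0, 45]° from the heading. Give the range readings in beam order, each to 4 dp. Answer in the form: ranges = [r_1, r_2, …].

beam 1: φ=-45°, α=255°
  dir = (cos 255°, sin 255°) = (-0.2588, -0.9659); from cell (5,6)
  next x-line at t=0.9273, next y-line at t=0.5073; Δt_x=3.8637, Δt_y=1.0353
    y: enter (5,5) at t=0.5073
    x: enter (4,5) at t=0.9273
    y: enter (4,4) at t=1.5426
    y: enter (4,3) at t=2.5778
    y: enter (4,2) at t=3.6131
    y: enter (4,1) at t=4.6484
    x: enter (3,1) at t=4.7910
    y: enter (3,0) at t=5.6837 ← occupied
  → r_1 = 5.6837
beam 2: φ=0°, α=300°
  dir = (cos 300°, sin 300°) = (0.5000, -0.8660); from cell (5,6)
  next x-line at t=1.5200, next y-line at t=0.5658; Δt_x=2.0000, Δt_y=1.1547
    y: enter (5,5) at t=0.5658
    x: enter (6,5) at t=1.5200 ← occupied
  → r_2 = 1.5200
beam 3: φ=45°, α=345°
  dir = (cos 345°, sin 345°) = (0.9659, -0.2588); from cell (5,6)
  next x-line at t=0.7868, next y-line at t=1.8932; Δt_x=1.0353, Δt_y=3.8637
    x: enter (6,6) at t=0.7868 ← occupied
  → r_3 = 0.7868

ranges = [5.6837, 1.5200, 0.7868]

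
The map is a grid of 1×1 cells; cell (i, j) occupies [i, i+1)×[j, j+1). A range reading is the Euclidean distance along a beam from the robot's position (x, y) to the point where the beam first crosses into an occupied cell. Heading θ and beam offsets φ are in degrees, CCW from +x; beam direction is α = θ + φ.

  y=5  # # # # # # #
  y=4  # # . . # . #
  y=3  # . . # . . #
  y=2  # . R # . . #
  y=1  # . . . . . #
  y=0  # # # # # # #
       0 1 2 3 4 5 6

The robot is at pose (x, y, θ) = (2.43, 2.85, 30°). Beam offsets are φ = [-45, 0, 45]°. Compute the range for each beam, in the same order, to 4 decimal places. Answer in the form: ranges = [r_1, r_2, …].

beam 1: φ=-45°, α=345°
  direction (0.9659, -0.2588); cell (2,2); t to first gridline: x 0.5901, y 3.2841 (then +1.0353 / +3.8637)
    (3,2) via x @ 0.5901  # hit
  → r_1 = 0.5901
beam 2: φ=0°, α=30°
  direction (0.8660, 0.5000); cell (2,2); t to first gridline: x 0.6582, y 0.3000 (then +1.1547 / +2.0000)
    (2,3) via y @ 0.3000
    (3,3) via x @ 0.6582  # hit
  → r_2 = 0.6582
beam 3: φ=45°, α=75°
  direction (0.2588, 0.9659); cell (2,2); t to first gridline: x 2.2023, y 0.1553 (then +3.8637 / +1.0353)
    (2,3) via y @ 0.1553
    (2,4) via y @ 1.1906
    (3,4) via x @ 2.2023
    (3,5) via y @ 2.2258  # hit
  → r_3 = 2.2258

ranges = [0.5901, 0.6582, 2.2258]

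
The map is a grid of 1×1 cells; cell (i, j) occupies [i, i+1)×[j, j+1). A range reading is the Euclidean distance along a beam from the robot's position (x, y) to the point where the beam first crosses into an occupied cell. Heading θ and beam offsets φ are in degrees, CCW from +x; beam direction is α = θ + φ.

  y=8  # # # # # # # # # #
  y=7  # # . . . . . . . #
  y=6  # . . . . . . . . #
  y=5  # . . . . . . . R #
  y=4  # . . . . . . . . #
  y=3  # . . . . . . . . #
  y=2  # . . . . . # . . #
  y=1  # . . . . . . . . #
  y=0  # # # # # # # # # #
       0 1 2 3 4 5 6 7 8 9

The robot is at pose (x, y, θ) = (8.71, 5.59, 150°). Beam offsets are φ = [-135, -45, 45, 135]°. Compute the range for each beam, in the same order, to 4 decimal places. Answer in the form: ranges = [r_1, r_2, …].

beam 1: φ=-135°, α=15°
  d=(0.9659,0.2588)  start (8,5)  tX=0.3002 tY=1.5841  stride 1/|dx|=1.0353 1/|dy|=3.8637
    cross x-line → (9,5), t=0.3002 (wall)
  → r_1 = 0.3002
beam 2: φ=-45°, α=105°
  d=(-0.2588,0.9659)  start (8,5)  tX=2.7432 tY=0.4245  stride 1/|dx|=3.8637 1/|dy|=1.0353
    cross y-line → (8,6), t=0.4245
    cross y-line → (8,7), t=1.4597
    cross y-line → (8,8), t=2.4950 (wall)
  → r_2 = 2.4950
beam 3: φ=45°, α=195°
  d=(-0.9659,-0.2588)  start (8,5)  tX=0.7350 tY=2.2796  stride 1/|dx|=1.0353 1/|dy|=3.8637
    cross x-line → (7,5), t=0.7350
    cross x-line → (6,5), t=1.7703
    cross y-line → (6,4), t=2.2796
    cross x-line → (5,4), t=2.8056
    cross x-line → (4,4), t=3.8409
    cross x-line → (3,4), t=4.8762
    cross x-line → (2,4), t=5.9114
    cross y-line → (2,3), t=6.1433
    cross x-line → (1,3), t=6.9467
    cross x-line → (0,3), t=7.9820 (wall)
  → r_3 = 7.9820
beam 4: φ=135°, α=285°
  d=(0.2588,-0.9659)  start (8,5)  tX=1.1205 tY=0.6108  stride 1/|dx|=3.8637 1/|dy|=1.0353
    cross y-line → (8,4), t=0.6108
    cross x-line → (9,4), t=1.1205 (wall)
  → r_4 = 1.1205

ranges = [0.3002, 2.4950, 7.9820, 1.1205]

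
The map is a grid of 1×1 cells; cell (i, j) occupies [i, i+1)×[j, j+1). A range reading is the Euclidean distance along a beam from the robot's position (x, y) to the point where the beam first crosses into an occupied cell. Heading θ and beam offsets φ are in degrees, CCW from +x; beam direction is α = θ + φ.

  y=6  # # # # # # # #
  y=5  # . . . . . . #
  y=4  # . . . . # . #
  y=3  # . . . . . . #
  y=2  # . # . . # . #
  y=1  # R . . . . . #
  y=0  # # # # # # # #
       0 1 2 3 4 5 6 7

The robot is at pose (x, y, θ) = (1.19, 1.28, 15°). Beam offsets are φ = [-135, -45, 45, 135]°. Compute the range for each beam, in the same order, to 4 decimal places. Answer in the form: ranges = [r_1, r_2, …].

ranges = [0.3233, 0.5600, 1.6200, 0.2194]

beam 1: φ=-135°, α=240°
  direction (-0.5000, -0.8660); cell (1,1); t to first gridline: x 0.3800, y 0.3233 (then +2.0000 / +1.1547)
    (1,0) via y @ 0.3233  # hit
  → r_1 = 0.3233
beam 2: φ=-45°, α=330°
  direction (0.8660, -0.5000); cell (1,1); t to first gridline: x 0.9353, y 0.5600 (then +1.1547 / +2.0000)
    (1,0) via y @ 0.5600  # hit
  → r_2 = 0.5600
beam 3: φ=45°, α=60°
  direction (0.5000, 0.8660); cell (1,1); t to first gridline: x 1.6200, y 0.8314 (then +2.0000 / +1.1547)
    (1,2) via y @ 0.8314
    (2,2) via x @ 1.6200  # hit
  → r_3 = 1.6200
beam 4: φ=135°, α=150°
  direction (-0.8660, 0.5000); cell (1,1); t to first gridline: x 0.2194, y 1.4400 (then +1.1547 / +2.0000)
    (0,1) via x @ 0.2194  # hit
  → r_4 = 0.2194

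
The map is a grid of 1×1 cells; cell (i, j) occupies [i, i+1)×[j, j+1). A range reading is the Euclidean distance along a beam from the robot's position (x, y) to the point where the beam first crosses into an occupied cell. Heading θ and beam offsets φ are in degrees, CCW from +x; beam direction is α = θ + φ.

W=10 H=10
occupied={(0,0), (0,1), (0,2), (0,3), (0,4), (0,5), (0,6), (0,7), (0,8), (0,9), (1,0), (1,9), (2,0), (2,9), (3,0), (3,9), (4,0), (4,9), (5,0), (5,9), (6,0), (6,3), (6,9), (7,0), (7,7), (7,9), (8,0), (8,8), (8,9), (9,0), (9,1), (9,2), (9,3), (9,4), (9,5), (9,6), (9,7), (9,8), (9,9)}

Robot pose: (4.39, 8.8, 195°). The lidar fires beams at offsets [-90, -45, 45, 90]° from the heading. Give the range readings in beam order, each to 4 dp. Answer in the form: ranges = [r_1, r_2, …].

ranges = [0.2071, 0.4000, 6.7800, 8.0752]

beam 1: φ=-90°, α=105°
  cosα=-0.2588 sinα=0.9659 | (4,8) | tMaxX 1.5068 tMaxY 0.2071 | tΔX 3.8637 tΔY 1.0353
    t=0.2071 [y] (4,9) — stop
  → r_1 = 0.2071
beam 2: φ=-45°, α=150°
  cosα=-0.8660 sinα=0.5000 | (4,8) | tMaxX 0.4503 tMaxY 0.4000 | tΔX 1.1547 tΔY 2.0000
    t=0.4000 [y] (4,9) — stop
  → r_2 = 0.4000
beam 3: φ=45°, α=240°
  cosα=-0.5000 sinα=-0.8660 | (4,8) | tMaxX 0.7800 tMaxY 0.9238 | tΔX 2.0000 tΔY 1.1547
    t=0.7800 [x] (3,8)
    t=0.9238 [y] (3,7)
    t=2.0785 [y] (3,6)
    t=2.7800 [x] (2,6)
    t=3.2332 [y] (2,5)
    t=4.3879 [y] (2,4)
    t=4.7800 [x] (1,4)
    t=5.5426 [y] (1,3)
    t=6.6973 [y] (1,2)
    t=6.7800 [x] (0,2) — stop
  → r_3 = 6.7800
beam 4: φ=90°, α=285°
  cosα=0.2588 sinα=-0.9659 | (4,8) | tMaxX 2.3569 tMaxY 0.8282 | tΔX 3.8637 tΔY 1.0353
    t=0.8282 [y] (4,7)
    t=1.8635 [y] (4,6)
    t=2.3569 [x] (5,6)
    t=2.8988 [y] (5,5)
    t=3.9340 [y] (5,4)
    t=4.9693 [y] (5,3)
    t=6.0046 [y] (5,2)
    t=6.2206 [x] (6,2)
    t=7.0399 [y] (6,1)
    t=8.0752 [y] (6,0) — stop
  → r_4 = 8.0752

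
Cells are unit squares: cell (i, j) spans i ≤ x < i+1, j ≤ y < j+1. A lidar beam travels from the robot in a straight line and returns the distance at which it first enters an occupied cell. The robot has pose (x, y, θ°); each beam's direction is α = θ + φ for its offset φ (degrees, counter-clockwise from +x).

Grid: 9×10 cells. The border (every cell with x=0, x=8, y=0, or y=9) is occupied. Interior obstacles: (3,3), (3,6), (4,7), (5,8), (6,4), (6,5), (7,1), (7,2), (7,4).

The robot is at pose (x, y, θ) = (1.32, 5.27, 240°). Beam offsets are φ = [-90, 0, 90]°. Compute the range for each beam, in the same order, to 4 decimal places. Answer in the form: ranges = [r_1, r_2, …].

beam 1: φ=-90°, α=150°
  dir = (cos 150°, sin 150°) = (-0.8660, 0.5000); from cell (1,5)
  next x-line at t=0.3695, next y-line at t=1.4600; Δt_x=1.1547, Δt_y=2.0000
    x: enter (0,5) at t=0.3695 ← occupied
  → r_1 = 0.3695
beam 2: φ=0°, α=240°
  dir = (cos 240°, sin 240°) = (-0.5000, -0.8660); from cell (1,5)
  next x-line at t=0.6400, next y-line at t=0.3118; Δt_x=2.0000, Δt_y=1.1547
    y: enter (1,4) at t=0.3118
    x: enter (0,4) at t=0.6400 ← occupied
  → r_2 = 0.6400
beam 3: φ=90°, α=330°
  dir = (cos 330°, sin 330°) = (0.8660, -0.5000); from cell (1,5)
  next x-line at t=0.7852, next y-line at t=0.5400; Δt_x=1.1547, Δt_y=2.0000
    y: enter (1,4) at t=0.5400
    x: enter (2,4) at t=0.7852
    x: enter (3,4) at t=1.9399
    y: enter (3,3) at t=2.5400 ← occupied
  → r_3 = 2.5400

ranges = [0.3695, 0.6400, 2.5400]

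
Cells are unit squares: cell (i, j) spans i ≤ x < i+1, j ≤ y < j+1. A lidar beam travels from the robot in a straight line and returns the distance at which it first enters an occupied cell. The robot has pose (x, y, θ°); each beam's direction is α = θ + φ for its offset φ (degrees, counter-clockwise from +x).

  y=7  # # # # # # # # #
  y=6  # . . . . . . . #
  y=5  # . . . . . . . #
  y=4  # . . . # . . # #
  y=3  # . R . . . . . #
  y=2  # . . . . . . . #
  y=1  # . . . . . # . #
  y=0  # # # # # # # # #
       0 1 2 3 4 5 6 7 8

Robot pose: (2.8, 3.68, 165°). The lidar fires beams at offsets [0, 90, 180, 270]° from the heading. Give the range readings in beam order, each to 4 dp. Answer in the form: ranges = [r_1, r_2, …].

ranges = [1.8635, 2.7745, 5.3834, 3.4371]

beam 1: φ=0°, α=165°
  dir = (cos 165°, sin 165°) = (-0.9659, 0.2588); from cell (2,3)
  next x-line at t=0.8282, next y-line at t=1.2364; Δt_x=1.0353, Δt_y=3.8637
    x: enter (1,3) at t=0.8282
    y: enter (1,4) at t=1.2364
    x: enter (0,4) at t=1.8635 ← occupied
  → r_1 = 1.8635
beam 2: φ=90°, α=255°
  dir = (cos 255°, sin 255°) = (-0.2588, -0.9659); from cell (2,3)
  next x-line at t=3.0910, next y-line at t=0.7040; Δt_x=3.8637, Δt_y=1.0353
    y: enter (2,2) at t=0.7040
    y: enter (2,1) at t=1.7393
    y: enter (2,0) at t=2.7745 ← occupied
  → r_2 = 2.7745
beam 3: φ=180°, α=345°
  dir = (cos 345°, sin 345°) = (0.9659, -0.2588); from cell (2,3)
  next x-line at t=0.2071, next y-line at t=2.6273; Δt_x=1.0353, Δt_y=3.8637
    x: enter (3,3) at t=0.2071
    x: enter (4,3) at t=1.2423
    x: enter (5,3) at t=2.2776
    y: enter (5,2) at t=2.6273
    x: enter (6,2) at t=3.3129
    x: enter (7,2) at t=4.3482
    x: enter (8,2) at t=5.3834 ← occupied
  → r_3 = 5.3834
beam 4: φ=270°, α=75°
  dir = (cos 75°, sin 75°) = (0.2588, 0.9659); from cell (2,3)
  next x-line at t=0.7727, next y-line at t=0.3313; Δt_x=3.8637, Δt_y=1.0353
    y: enter (2,4) at t=0.3313
    x: enter (3,4) at t=0.7727
    y: enter (3,5) at t=1.3666
    y: enter (3,6) at t=2.4018
    y: enter (3,7) at t=3.4371 ← occupied
  → r_4 = 3.4371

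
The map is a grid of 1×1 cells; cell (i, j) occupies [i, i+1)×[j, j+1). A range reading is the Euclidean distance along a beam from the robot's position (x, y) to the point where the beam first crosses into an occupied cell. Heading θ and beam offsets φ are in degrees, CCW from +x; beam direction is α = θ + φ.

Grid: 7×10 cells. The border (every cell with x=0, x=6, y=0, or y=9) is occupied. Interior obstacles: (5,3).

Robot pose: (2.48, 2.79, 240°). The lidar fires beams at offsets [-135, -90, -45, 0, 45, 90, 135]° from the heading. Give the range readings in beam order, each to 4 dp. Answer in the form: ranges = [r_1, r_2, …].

beam 1: φ=-135°, α=105°
  direction (-0.2588, 0.9659); cell (2,2); t to first gridline: x 1.8546, y 0.2174 (then +3.8637 / +1.0353)
    (2,3) via y @ 0.2174
    (2,4) via y @ 1.2527
    (1,4) via x @ 1.8546
    (1,5) via y @ 2.2880
    (1,6) via y @ 3.3232
    (1,7) via y @ 4.3585
    (1,8) via y @ 5.3938
    (0,8) via x @ 5.7183  # hit
  → r_1 = 5.7183
beam 2: φ=-90°, α=150°
  direction (-0.8660, 0.5000); cell (2,2); t to first gridline: x 0.5543, y 0.4200 (then +1.1547 / +2.0000)
    (2,3) via y @ 0.4200
    (1,3) via x @ 0.5543
    (0,3) via x @ 1.7090  # hit
  → r_2 = 1.7090
beam 3: φ=-45°, α=195°
  direction (-0.9659, -0.2588); cell (2,2); t to first gridline: x 0.4969, y 3.0523 (then +1.0353 / +3.8637)
    (1,2) via x @ 0.4969
    (0,2) via x @ 1.5322  # hit
  → r_3 = 1.5322
beam 4: φ=0°, α=240°
  direction (-0.5000, -0.8660); cell (2,2); t to first gridline: x 0.9600, y 0.9122 (then +2.0000 / +1.1547)
    (2,1) via y @ 0.9122
    (1,1) via x @ 0.9600
    (1,0) via y @ 2.0669  # hit
  → r_4 = 2.0669
beam 5: φ=45°, α=285°
  direction (0.2588, -0.9659); cell (2,2); t to first gridline: x 2.0091, y 0.8179 (then +3.8637 / +1.0353)
    (2,1) via y @ 0.8179
    (2,0) via y @ 1.8531  # hit
  → r_5 = 1.8531
beam 6: φ=90°, α=330°
  direction (0.8660, -0.5000); cell (2,2); t to first gridline: x 0.6004, y 1.5800 (then +1.1547 / +2.0000)
    (3,2) via x @ 0.6004
    (3,1) via y @ 1.5800
    (4,1) via x @ 1.7551
    (5,1) via x @ 2.9098
    (5,0) via y @ 3.5800  # hit
  → r_6 = 3.5800
beam 7: φ=135°, α=15°
  direction (0.9659, 0.2588); cell (2,2); t to first gridline: x 0.5383, y 0.8114 (then +1.0353 / +3.8637)
    (3,2) via x @ 0.5383
    (3,3) via y @ 0.8114
    (4,3) via x @ 1.5736
    (5,3) via x @ 2.6089  # hit
  → r_7 = 2.6089

ranges = [5.7183, 1.7090, 1.5322, 2.0669, 1.8531, 3.5800, 2.6089]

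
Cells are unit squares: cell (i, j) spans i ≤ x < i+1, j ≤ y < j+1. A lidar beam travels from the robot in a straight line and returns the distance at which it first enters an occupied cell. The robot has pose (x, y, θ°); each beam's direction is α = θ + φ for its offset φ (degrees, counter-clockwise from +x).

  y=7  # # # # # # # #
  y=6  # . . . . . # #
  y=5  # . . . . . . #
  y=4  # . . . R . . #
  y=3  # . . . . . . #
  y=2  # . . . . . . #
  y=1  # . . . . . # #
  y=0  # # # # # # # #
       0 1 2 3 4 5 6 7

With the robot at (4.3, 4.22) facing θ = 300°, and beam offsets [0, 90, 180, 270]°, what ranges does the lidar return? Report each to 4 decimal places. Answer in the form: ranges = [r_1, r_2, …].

ranges = [3.4000, 3.1177, 3.2101, 3.8105]

beam 1: φ=0°, α=300°
  d=(0.5000,-0.8660)  start (4,4)  tX=1.4000 tY=0.2540  stride 1/|dx|=2.0000 1/|dy|=1.1547
    cross y-line → (4,3), t=0.2540
    cross x-line → (5,3), t=1.4000
    cross y-line → (5,2), t=1.4087
    cross y-line → (5,1), t=2.5634
    cross x-line → (6,1), t=3.4000 (wall)
  → r_1 = 3.4000
beam 2: φ=90°, α=30°
  d=(0.8660,0.5000)  start (4,4)  tX=0.8083 tY=1.5600  stride 1/|dx|=1.1547 1/|dy|=2.0000
    cross x-line → (5,4), t=0.8083
    cross y-line → (5,5), t=1.5600
    cross x-line → (6,5), t=1.9630
    cross x-line → (7,5), t=3.1177 (wall)
  → r_2 = 3.1177
beam 3: φ=180°, α=120°
  d=(-0.5000,0.8660)  start (4,4)  tX=0.6000 tY=0.9007  stride 1/|dx|=2.0000 1/|dy|=1.1547
    cross x-line → (3,4), t=0.6000
    cross y-line → (3,5), t=0.9007
    cross y-line → (3,6), t=2.0554
    cross x-line → (2,6), t=2.6000
    cross y-line → (2,7), t=3.2101 (wall)
  → r_3 = 3.2101
beam 4: φ=270°, α=210°
  d=(-0.8660,-0.5000)  start (4,4)  tX=0.3464 tY=0.4400  stride 1/|dx|=1.1547 1/|dy|=2.0000
    cross x-line → (3,4), t=0.3464
    cross y-line → (3,3), t=0.4400
    cross x-line → (2,3), t=1.5011
    cross y-line → (2,2), t=2.4400
    cross x-line → (1,2), t=2.6558
    cross x-line → (0,2), t=3.8105 (wall)
  → r_4 = 3.8105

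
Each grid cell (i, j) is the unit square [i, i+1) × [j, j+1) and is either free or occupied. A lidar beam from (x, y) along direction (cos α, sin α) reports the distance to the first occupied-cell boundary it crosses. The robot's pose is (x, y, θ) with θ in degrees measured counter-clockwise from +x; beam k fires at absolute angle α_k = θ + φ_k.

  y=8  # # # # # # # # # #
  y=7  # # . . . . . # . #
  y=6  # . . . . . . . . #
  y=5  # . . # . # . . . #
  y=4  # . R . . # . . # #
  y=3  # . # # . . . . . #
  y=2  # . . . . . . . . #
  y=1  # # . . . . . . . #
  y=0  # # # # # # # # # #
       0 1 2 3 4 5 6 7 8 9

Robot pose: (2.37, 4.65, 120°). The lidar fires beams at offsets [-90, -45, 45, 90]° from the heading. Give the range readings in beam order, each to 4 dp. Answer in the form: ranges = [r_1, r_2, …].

ranges = [0.7275, 3.4682, 1.4183, 1.5819]

beam 1: φ=-90°, α=30°
  dir = (cos 30°, sin 30°) = (0.8660, 0.5000); from cell (2,4)
  next x-line at t=0.7275, next y-line at t=0.7000; Δt_x=1.1547, Δt_y=2.0000
    y: enter (2,5) at t=0.7000
    x: enter (3,5) at t=0.7275 ← occupied
  → r_1 = 0.7275
beam 2: φ=-45°, α=75°
  dir = (cos 75°, sin 75°) = (0.2588, 0.9659); from cell (2,4)
  next x-line at t=2.4341, next y-line at t=0.3623; Δt_x=3.8637, Δt_y=1.0353
    y: enter (2,5) at t=0.3623
    y: enter (2,6) at t=1.3976
    y: enter (2,7) at t=2.4329
    x: enter (3,7) at t=2.4341
    y: enter (3,8) at t=3.4682 ← occupied
  → r_2 = 3.4682
beam 3: φ=45°, α=165°
  dir = (cos 165°, sin 165°) = (-0.9659, 0.2588); from cell (2,4)
  next x-line at t=0.3831, next y-line at t=1.3523; Δt_x=1.0353, Δt_y=3.8637
    x: enter (1,4) at t=0.3831
    y: enter (1,5) at t=1.3523
    x: enter (0,5) at t=1.4183 ← occupied
  → r_3 = 1.4183
beam 4: φ=90°, α=210°
  dir = (cos 210°, sin 210°) = (-0.8660, -0.5000); from cell (2,4)
  next x-line at t=0.4272, next y-line at t=1.3000; Δt_x=1.1547, Δt_y=2.0000
    x: enter (1,4) at t=0.4272
    y: enter (1,3) at t=1.3000
    x: enter (0,3) at t=1.5819 ← occupied
  → r_4 = 1.5819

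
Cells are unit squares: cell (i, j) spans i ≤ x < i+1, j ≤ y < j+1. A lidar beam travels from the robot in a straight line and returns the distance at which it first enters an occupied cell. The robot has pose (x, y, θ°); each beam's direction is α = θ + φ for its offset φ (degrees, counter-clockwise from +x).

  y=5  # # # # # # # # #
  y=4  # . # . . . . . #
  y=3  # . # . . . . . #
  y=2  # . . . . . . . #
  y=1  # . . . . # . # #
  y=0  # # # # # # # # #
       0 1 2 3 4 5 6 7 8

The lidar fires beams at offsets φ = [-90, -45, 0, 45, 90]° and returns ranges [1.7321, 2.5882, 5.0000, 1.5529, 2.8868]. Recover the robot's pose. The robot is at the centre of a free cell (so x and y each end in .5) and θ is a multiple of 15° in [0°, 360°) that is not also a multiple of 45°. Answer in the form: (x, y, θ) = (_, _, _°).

(x, y, θ) = (5.5, 3.5, 210°)

Enumerate (i+0.5, j+0.5, θ) over the 24 free cells and 16 admissible headings. For each, cast all 5 beams and compare to the given ranges.
  (3.5, 4.5, 150°): beam 1 = 0.5774 ≠ 1.7321 ✗
  (7.5, 2.5, 105°): beam 1 = 0.5176 ≠ 1.7321 ✗
  (5.5, 2.5, 300°): beam 1 = 3.0000 ≠ 1.7321 ✗
  (6.5, 3.5, 285°): beam 1 = 5.6940 ≠ 1.7321 ✗
  …
  (5.5, 3.5, 210°): r_1=1.7321, r_2=2.5882, r_3=5.0000, r_4=1.5529, r_5=2.8868 — all match ✓
Only this pose fits every beam.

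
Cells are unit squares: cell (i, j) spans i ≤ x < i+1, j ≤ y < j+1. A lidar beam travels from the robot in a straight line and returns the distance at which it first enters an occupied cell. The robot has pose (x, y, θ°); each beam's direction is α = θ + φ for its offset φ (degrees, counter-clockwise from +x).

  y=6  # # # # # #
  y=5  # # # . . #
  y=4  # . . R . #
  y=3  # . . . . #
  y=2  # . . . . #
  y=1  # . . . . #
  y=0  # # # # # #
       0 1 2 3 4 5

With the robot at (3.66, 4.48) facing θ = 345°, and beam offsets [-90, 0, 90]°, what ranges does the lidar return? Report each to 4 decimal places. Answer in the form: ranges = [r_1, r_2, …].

ranges = [3.6028, 1.3873, 1.5736]

beam 1: φ=-90°, α=255°
  d=(-0.2588,-0.9659)  start (3,4)  tX=2.5500 tY=0.4969  stride 1/|dx|=3.8637 1/|dy|=1.0353
    cross y-line → (3,3), t=0.4969
    cross y-line → (3,2), t=1.5322
    cross x-line → (2,2), t=2.5500
    cross y-line → (2,1), t=2.5675
    cross y-line → (2,0), t=3.6028 (wall)
  → r_1 = 3.6028
beam 2: φ=0°, α=345°
  d=(0.9659,-0.2588)  start (3,4)  tX=0.3520 tY=1.8546  stride 1/|dx|=1.0353 1/|dy|=3.8637
    cross x-line → (4,4), t=0.3520
    cross x-line → (5,4), t=1.3873 (wall)
  → r_2 = 1.3873
beam 3: φ=90°, α=75°
  d=(0.2588,0.9659)  start (3,4)  tX=1.3137 tY=0.5383  stride 1/|dx|=3.8637 1/|dy|=1.0353
    cross y-line → (3,5), t=0.5383
    cross x-line → (4,5), t=1.3137
    cross y-line → (4,6), t=1.5736 (wall)
  → r_3 = 1.5736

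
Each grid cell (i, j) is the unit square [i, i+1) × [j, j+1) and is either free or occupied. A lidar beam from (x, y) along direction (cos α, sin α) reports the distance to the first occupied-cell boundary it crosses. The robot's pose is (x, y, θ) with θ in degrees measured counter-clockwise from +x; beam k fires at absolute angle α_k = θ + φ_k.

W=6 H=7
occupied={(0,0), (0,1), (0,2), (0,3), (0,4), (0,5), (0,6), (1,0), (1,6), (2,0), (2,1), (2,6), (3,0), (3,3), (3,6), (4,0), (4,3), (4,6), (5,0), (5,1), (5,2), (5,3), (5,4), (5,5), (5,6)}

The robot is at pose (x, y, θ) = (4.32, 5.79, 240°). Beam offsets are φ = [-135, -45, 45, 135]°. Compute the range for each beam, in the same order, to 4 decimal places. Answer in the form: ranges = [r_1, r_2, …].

beam 1: φ=-135°, α=105°
  dir = (cos 105°, sin 105°) = (-0.2588, 0.9659); from cell (4,5)
  next x-line at t=1.2364, next y-line at t=0.2174; Δt_x=3.8637, Δt_y=1.0353
    y: enter (4,6) at t=0.2174 ← occupied
  → r_1 = 0.2174
beam 2: φ=-45°, α=195°
  dir = (cos 195°, sin 195°) = (-0.9659, -0.2588); from cell (4,5)
  next x-line at t=0.3313, next y-line at t=3.0523; Δt_x=1.0353, Δt_y=3.8637
    x: enter (3,5) at t=0.3313
    x: enter (2,5) at t=1.3666
    x: enter (1,5) at t=2.4018
    y: enter (1,4) at t=3.0523
    x: enter (0,4) at t=3.4371 ← occupied
  → r_2 = 3.4371
beam 3: φ=45°, α=285°
  dir = (cos 285°, sin 285°) = (0.2588, -0.9659); from cell (4,5)
  next x-line at t=2.6273, next y-line at t=0.8179; Δt_x=3.8637, Δt_y=1.0353
    y: enter (4,4) at t=0.8179
    y: enter (4,3) at t=1.8531 ← occupied
  → r_3 = 1.8531
beam 4: φ=135°, α=15°
  dir = (cos 15°, sin 15°) = (0.9659, 0.2588); from cell (4,5)
  next x-line at t=0.7040, next y-line at t=0.8114; Δt_x=1.0353, Δt_y=3.8637
    x: enter (5,5) at t=0.7040 ← occupied
  → r_4 = 0.7040

ranges = [0.2174, 3.4371, 1.8531, 0.7040]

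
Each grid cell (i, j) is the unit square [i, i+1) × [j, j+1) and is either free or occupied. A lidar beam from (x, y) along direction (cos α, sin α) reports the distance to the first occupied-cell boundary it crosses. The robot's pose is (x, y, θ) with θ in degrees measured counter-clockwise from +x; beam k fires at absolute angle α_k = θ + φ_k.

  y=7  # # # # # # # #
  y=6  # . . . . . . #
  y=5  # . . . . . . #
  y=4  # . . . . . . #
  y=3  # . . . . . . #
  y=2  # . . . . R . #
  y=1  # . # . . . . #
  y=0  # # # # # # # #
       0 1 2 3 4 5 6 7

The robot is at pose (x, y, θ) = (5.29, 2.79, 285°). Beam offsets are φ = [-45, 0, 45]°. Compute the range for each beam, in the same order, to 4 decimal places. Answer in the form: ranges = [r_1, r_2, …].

beam 1: φ=-45°, α=240°
  dir = (cos 240°, sin 240°) = (-0.5000, -0.8660); from cell (5,2)
  next x-line at t=0.5800, next y-line at t=0.9122; Δt_x=2.0000, Δt_y=1.1547
    x: enter (4,2) at t=0.5800
    y: enter (4,1) at t=0.9122
    y: enter (4,0) at t=2.0669 ← occupied
  → r_1 = 2.0669
beam 2: φ=0°, α=285°
  dir = (cos 285°, sin 285°) = (0.2588, -0.9659); from cell (5,2)
  next x-line at t=2.7432, next y-line at t=0.8179; Δt_x=3.8637, Δt_y=1.0353
    y: enter (5,1) at t=0.8179
    y: enter (5,0) at t=1.8531 ← occupied
  → r_2 = 1.8531
beam 3: φ=45°, α=330°
  dir = (cos 330°, sin 330°) = (0.8660, -0.5000); from cell (5,2)
  next x-line at t=0.8198, next y-line at t=1.5800; Δt_x=1.1547, Δt_y=2.0000
    x: enter (6,2) at t=0.8198
    y: enter (6,1) at t=1.5800
    x: enter (7,1) at t=1.9745 ← occupied
  → r_3 = 1.9745

ranges = [2.0669, 1.8531, 1.9745]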